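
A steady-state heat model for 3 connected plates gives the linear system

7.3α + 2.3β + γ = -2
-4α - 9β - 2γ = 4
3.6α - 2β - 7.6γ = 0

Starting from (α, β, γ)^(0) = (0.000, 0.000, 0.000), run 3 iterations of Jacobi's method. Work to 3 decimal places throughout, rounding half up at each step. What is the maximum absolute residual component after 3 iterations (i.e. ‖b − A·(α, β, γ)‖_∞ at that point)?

Iteration 1:
  α = (-2 - (2.3)·0.000 - (1)·0.000) / (7.3) = -0.274
  β = (4 - (-4)·0.000 - (-2)·0.000) / (-9) = -0.444
  γ = (0 - (3.6)·0.000 - (-2)·0.000) / (-7.6) = 0.000
Iteration 2:
  α = (-2 - (2.3)·-0.444 - (1)·0.000) / (7.3) = -0.134
  β = (4 - (-4)·-0.274 - (-2)·0.000) / (-9) = -0.323
  γ = (0 - (3.6)·-0.274 - (-2)·-0.444) / (-7.6) = -0.013
Iteration 3:
  α = (-2 - (2.3)·-0.323 - (1)·-0.013) / (7.3) = -0.170
  β = (4 - (-4)·-0.134 - (-2)·-0.013) / (-9) = -0.382
  γ = (0 - (3.6)·-0.134 - (-2)·-0.323) / (-7.6) = 0.022
Residual b − A·x = (0.098, -0.074, 0.015); ∞-norm = 0.098

0.098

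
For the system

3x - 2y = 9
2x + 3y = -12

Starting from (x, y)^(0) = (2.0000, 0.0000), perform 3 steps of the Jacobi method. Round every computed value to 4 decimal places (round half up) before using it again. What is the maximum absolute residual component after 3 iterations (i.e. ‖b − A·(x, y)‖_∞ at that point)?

Iteration 1:
  x = (9 - (-2)·0.0000) / (3) = 3.0000
  y = (-12 - (2)·2.0000) / (3) = -5.3333
Iteration 2:
  x = (9 - (-2)·-5.3333) / (3) = -0.5555
  y = (-12 - (2)·3.0000) / (3) = -6.0000
Iteration 3:
  x = (9 - (-2)·-6.0000) / (3) = -1.0000
  y = (-12 - (2)·-0.5555) / (3) = -3.6297
Residual b − A·x = (4.7406, 0.8891); ∞-norm = 4.7406

4.7406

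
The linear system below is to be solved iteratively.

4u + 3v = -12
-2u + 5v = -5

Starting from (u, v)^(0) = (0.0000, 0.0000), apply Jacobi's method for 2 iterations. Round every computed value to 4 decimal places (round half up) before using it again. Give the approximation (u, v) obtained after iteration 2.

(-2.2500, -2.2000)

Iteration 1:
  u = (-12 - (3)·0.0000) / (4) = -3.0000
  v = (-5 - (-2)·0.0000) / (5) = -1.0000
Iteration 2:
  u = (-12 - (3)·-1.0000) / (4) = -2.2500
  v = (-5 - (-2)·-3.0000) / (5) = -2.2000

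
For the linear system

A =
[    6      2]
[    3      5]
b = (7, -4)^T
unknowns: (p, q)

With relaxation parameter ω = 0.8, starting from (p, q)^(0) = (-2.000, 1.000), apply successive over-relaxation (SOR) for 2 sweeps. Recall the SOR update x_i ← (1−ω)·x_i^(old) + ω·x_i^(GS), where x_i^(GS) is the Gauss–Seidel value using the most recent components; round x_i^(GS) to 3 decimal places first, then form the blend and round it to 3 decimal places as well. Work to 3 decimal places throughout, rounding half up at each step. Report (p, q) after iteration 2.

Iteration 1:
  p: GS value = (7 - (2)·1.000) / (6) = 0.833;  p ← (1−ω)·-2.000 + ω·0.833 = 0.266
  q: GS value = (-4 - (3)·0.266) / (5) = -0.960;  q ← (1−ω)·1.000 + ω·-0.960 = -0.568
Iteration 2:
  p: GS value = (7 - (2)·-0.568) / (6) = 1.356;  p ← (1−ω)·0.266 + ω·1.356 = 1.138
  q: GS value = (-4 - (3)·1.138) / (5) = -1.483;  q ← (1−ω)·-0.568 + ω·-1.483 = -1.300

(1.138, -1.300)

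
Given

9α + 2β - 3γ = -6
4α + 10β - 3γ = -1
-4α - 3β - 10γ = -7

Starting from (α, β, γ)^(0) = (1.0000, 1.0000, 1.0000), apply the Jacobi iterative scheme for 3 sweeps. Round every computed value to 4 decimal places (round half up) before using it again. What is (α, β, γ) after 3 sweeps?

Iteration 1:
  α = (-6 - (2)·1.0000 - (-3)·1.0000) / (9) = -0.5556
  β = (-1 - (4)·1.0000 - (-3)·1.0000) / (10) = -0.2000
  γ = (-7 - (-4)·1.0000 - (-3)·1.0000) / (-10) = 0.0000
Iteration 2:
  α = (-6 - (2)·-0.2000 - (-3)·0.0000) / (9) = -0.6222
  β = (-1 - (4)·-0.5556 - (-3)·0.0000) / (10) = 0.1222
  γ = (-7 - (-4)·-0.5556 - (-3)·-0.2000) / (-10) = 0.9822
Iteration 3:
  α = (-6 - (2)·0.1222 - (-3)·0.9822) / (9) = -0.3664
  β = (-1 - (4)·-0.6222 - (-3)·0.9822) / (10) = 0.4435
  γ = (-7 - (-4)·-0.6222 - (-3)·0.1222) / (-10) = 0.9122

(-0.3664, 0.4435, 0.9122)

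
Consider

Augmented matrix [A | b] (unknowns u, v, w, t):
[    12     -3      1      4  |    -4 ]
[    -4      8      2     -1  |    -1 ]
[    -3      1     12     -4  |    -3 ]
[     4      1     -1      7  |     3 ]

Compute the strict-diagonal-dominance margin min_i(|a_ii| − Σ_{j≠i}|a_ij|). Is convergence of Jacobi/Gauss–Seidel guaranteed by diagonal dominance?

row 1: |12| − (3+1+4) = 4
row 2: |8| − (4+2+1) = 1
row 3: |12| − (3+1+4) = 4
row 4: |7| − (4+1+1) = 1
minimum over rows = 1 → strictly diagonally dominant (convergence guaranteed)

1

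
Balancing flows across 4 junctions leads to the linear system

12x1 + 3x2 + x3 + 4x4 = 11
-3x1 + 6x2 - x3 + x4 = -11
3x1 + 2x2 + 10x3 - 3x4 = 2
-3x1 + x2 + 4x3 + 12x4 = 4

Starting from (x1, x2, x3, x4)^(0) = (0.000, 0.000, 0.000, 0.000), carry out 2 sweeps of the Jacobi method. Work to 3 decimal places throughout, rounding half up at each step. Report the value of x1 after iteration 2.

Iteration 1:
  x1 = (11 - (3)·0.000 - (1)·0.000 - (4)·0.000) / (12) = 0.917
  x2 = (-11 - (-3)·0.000 - (-1)·0.000 - (1)·0.000) / (6) = -1.833
  x3 = (2 - (3)·0.000 - (2)·0.000 - (-3)·0.000) / (10) = 0.200
  x4 = (4 - (-3)·0.000 - (1)·0.000 - (4)·0.000) / (12) = 0.333
Iteration 2:
  x1 = (11 - (3)·-1.833 - (1)·0.200 - (4)·0.333) / (12) = 1.247
  x2 = (-11 - (-3)·0.917 - (-1)·0.200 - (1)·0.333) / (6) = -1.397
  x3 = (2 - (3)·0.917 - (2)·-1.833 - (-3)·0.333) / (10) = 0.391
  x4 = (4 - (-3)·0.917 - (1)·-1.833 - (4)·0.200) / (12) = 0.649

1.247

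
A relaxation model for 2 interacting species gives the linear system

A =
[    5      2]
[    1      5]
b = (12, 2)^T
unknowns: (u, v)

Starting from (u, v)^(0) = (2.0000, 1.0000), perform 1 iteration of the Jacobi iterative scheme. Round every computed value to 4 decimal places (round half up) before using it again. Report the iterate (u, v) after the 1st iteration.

(2.0000, 0.0000)

Iteration 1:
  u = (12 - (2)·1.0000) / (5) = 2.0000
  v = (2 - (1)·2.0000) / (5) = 0.0000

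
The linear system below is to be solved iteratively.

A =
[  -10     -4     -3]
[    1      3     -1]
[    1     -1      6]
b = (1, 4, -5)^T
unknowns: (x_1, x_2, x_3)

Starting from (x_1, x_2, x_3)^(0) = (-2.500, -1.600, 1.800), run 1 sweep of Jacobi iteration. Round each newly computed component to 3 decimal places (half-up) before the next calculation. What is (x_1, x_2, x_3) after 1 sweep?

(0.000, 2.767, -0.683)

Iteration 1:
  x_1 = (1 - (-4)·-1.600 - (-3)·1.800) / (-10) = 0.000
  x_2 = (4 - (1)·-2.500 - (-1)·1.800) / (3) = 2.767
  x_3 = (-5 - (1)·-2.500 - (-1)·-1.600) / (6) = -0.683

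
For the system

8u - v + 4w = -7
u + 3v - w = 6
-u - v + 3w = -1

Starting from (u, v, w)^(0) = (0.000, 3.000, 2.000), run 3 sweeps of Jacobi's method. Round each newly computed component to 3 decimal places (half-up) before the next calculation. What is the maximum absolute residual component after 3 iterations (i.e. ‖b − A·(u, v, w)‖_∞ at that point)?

Iteration 1:
  u = (-7 - (-1)·3.000 - (4)·2.000) / (8) = -1.500
  v = (6 - (1)·0.000 - (-1)·2.000) / (3) = 2.667
  w = (-1 - (-1)·0.000 - (-1)·3.000) / (3) = 0.667
Iteration 2:
  u = (-7 - (-1)·2.667 - (4)·0.667) / (8) = -0.875
  v = (6 - (1)·-1.500 - (-1)·0.667) / (3) = 2.722
  w = (-1 - (-1)·-1.500 - (-1)·2.667) / (3) = 0.056
Iteration 3:
  u = (-7 - (-1)·2.722 - (4)·0.056) / (8) = -0.563
  v = (6 - (1)·-0.875 - (-1)·0.056) / (3) = 2.310
  w = (-1 - (-1)·-0.875 - (-1)·2.722) / (3) = 0.282
Residual b − A·x = (-1.314, -0.085, -0.099); ∞-norm = 1.314

1.314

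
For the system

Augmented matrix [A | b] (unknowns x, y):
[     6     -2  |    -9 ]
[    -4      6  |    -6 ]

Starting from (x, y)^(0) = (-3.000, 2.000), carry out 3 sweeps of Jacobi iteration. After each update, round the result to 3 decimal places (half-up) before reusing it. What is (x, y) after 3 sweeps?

(-2.018, -2.667)

Iteration 1:
  x = (-9 - (-2)·2.000) / (6) = -0.833
  y = (-6 - (-4)·-3.000) / (6) = -3.000
Iteration 2:
  x = (-9 - (-2)·-3.000) / (6) = -2.500
  y = (-6 - (-4)·-0.833) / (6) = -1.555
Iteration 3:
  x = (-9 - (-2)·-1.555) / (6) = -2.018
  y = (-6 - (-4)·-2.500) / (6) = -2.667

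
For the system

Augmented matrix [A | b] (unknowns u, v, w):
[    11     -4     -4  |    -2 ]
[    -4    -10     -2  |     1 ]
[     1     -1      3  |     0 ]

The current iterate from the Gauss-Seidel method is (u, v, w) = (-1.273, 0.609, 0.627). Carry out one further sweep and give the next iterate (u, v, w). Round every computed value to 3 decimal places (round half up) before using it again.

One sweep:
  u = (-2 - (-4)·0.609 - (-4)·0.627) / (11) = 0.268
  v = (1 - (-4)·0.268 - (-2)·0.627) / (-10) = -0.333
  w = (0 - (1)·0.268 - (-1)·-0.333) / (3) = -0.200

(0.268, -0.333, -0.200)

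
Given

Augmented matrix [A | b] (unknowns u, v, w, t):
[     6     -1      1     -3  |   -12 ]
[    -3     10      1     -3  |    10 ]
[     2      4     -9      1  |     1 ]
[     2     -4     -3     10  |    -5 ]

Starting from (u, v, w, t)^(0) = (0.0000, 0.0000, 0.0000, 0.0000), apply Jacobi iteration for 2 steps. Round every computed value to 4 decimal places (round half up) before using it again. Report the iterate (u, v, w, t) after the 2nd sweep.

Iteration 1:
  u = (-12 - (-1)·0.0000 - (1)·0.0000 - (-3)·0.0000) / (6) = -2.0000
  v = (10 - (-3)·0.0000 - (1)·0.0000 - (-3)·0.0000) / (10) = 1.0000
  w = (1 - (2)·0.0000 - (4)·0.0000 - (1)·0.0000) / (-9) = -0.1111
  t = (-5 - (2)·0.0000 - (-4)·0.0000 - (-3)·0.0000) / (10) = -0.5000
Iteration 2:
  u = (-12 - (-1)·1.0000 - (1)·-0.1111 - (-3)·-0.5000) / (6) = -2.0648
  v = (10 - (-3)·-2.0000 - (1)·-0.1111 - (-3)·-0.5000) / (10) = 0.2611
  w = (1 - (2)·-2.0000 - (4)·1.0000 - (1)·-0.5000) / (-9) = -0.1667
  t = (-5 - (2)·-2.0000 - (-4)·1.0000 - (-3)·-0.1111) / (10) = 0.2667

(-2.0648, 0.2611, -0.1667, 0.2667)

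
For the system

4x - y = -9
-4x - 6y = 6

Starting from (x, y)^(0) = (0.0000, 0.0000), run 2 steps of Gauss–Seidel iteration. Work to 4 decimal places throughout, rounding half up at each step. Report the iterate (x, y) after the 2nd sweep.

Iteration 1:
  x = (-9 - (-1)·0.0000) / (4) = -2.2500
  y = (6 - (-4)·-2.2500) / (-6) = 0.5000
Iteration 2:
  x = (-9 - (-1)·0.5000) / (4) = -2.1250
  y = (6 - (-4)·-2.1250) / (-6) = 0.4167

(-2.1250, 0.4167)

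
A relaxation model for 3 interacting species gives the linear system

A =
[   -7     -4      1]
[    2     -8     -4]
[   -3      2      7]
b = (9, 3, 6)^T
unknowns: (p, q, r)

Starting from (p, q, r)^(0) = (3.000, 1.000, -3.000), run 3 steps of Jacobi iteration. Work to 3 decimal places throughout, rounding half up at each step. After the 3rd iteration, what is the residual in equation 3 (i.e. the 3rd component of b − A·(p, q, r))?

2.742

Iteration 1:
  p = (9 - (-4)·1.000 - (1)·-3.000) / (-7) = -2.286
  q = (3 - (2)·3.000 - (-4)·-3.000) / (-8) = 1.875
  r = (6 - (-3)·3.000 - (2)·1.000) / (7) = 1.857
Iteration 2:
  p = (9 - (-4)·1.875 - (1)·1.857) / (-7) = -2.092
  q = (3 - (2)·-2.286 - (-4)·1.857) / (-8) = -1.875
  r = (6 - (-3)·-2.286 - (2)·1.875) / (7) = -0.658
Iteration 3:
  p = (9 - (-4)·-1.875 - (1)·-0.658) / (-7) = -0.308
  q = (3 - (2)·-2.092 - (-4)·-0.658) / (-8) = -0.569
  r = (6 - (-3)·-2.092 - (2)·-1.875) / (7) = 0.496
Residual b − A·x = (4.072, 1.048, 2.742)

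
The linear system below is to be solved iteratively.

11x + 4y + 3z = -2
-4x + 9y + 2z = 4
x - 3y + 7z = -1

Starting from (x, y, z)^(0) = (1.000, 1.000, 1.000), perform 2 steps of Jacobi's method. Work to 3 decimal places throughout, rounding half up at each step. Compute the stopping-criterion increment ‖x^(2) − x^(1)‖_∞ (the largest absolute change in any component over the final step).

0.618

Iteration 1:
  x = (-2 - (4)·1.000 - (3)·1.000) / (11) = -0.818
  y = (4 - (-4)·1.000 - (2)·1.000) / (9) = 0.667
  z = (-1 - (1)·1.000 - (-3)·1.000) / (7) = 0.143
Iteration 2:
  x = (-2 - (4)·0.667 - (3)·0.143) / (11) = -0.463
  y = (4 - (-4)·-0.818 - (2)·0.143) / (9) = 0.049
  z = (-1 - (1)·-0.818 - (-3)·0.667) / (7) = 0.260
Change: (0.355, -0.618, 0.117) → max |·| = 0.618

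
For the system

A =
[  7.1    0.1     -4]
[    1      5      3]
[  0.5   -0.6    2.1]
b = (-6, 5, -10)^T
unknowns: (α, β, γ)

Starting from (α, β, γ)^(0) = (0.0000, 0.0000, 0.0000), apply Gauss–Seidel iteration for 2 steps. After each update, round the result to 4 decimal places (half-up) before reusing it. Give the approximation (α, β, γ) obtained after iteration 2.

(-3.2428, 4.1846, -2.7942)

Iteration 1:
  α = (-6 - (0.1)·0.0000 - (-4)·0.0000) / (7.1) = -0.8451
  β = (5 - (1)·-0.8451 - (3)·0.0000) / (5) = 1.1690
  γ = (-10 - (0.5)·-0.8451 - (-0.6)·1.1690) / (2.1) = -4.2267
Iteration 2:
  α = (-6 - (0.1)·1.1690 - (-4)·-4.2267) / (7.1) = -3.2428
  β = (5 - (1)·-3.2428 - (3)·-4.2267) / (5) = 4.1846
  γ = (-10 - (0.5)·-3.2428 - (-0.6)·4.1846) / (2.1) = -2.7942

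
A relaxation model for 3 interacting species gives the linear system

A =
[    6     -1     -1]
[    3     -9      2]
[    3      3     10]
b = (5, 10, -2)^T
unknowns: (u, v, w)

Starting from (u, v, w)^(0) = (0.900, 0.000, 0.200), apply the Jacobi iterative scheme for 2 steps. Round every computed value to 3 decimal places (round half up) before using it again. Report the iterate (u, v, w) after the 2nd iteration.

(0.627, -0.927, -0.230)

Iteration 1:
  u = (5 - (-1)·0.000 - (-1)·0.200) / (6) = 0.867
  v = (10 - (3)·0.900 - (2)·0.200) / (-9) = -0.767
  w = (-2 - (3)·0.900 - (3)·0.000) / (10) = -0.470
Iteration 2:
  u = (5 - (-1)·-0.767 - (-1)·-0.470) / (6) = 0.627
  v = (10 - (3)·0.867 - (2)·-0.470) / (-9) = -0.927
  w = (-2 - (3)·0.867 - (3)·-0.767) / (10) = -0.230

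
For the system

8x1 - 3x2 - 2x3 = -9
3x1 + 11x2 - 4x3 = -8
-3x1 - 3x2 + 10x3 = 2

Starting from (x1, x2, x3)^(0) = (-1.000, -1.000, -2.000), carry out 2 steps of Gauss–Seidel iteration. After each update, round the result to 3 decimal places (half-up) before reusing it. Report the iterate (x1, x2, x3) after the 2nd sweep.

(-1.634, -0.526, -0.448)

Iteration 1:
  x1 = (-9 - (-3)·-1.000 - (-2)·-2.000) / (8) = -2.000
  x2 = (-8 - (3)·-2.000 - (-4)·-2.000) / (11) = -0.909
  x3 = (2 - (-3)·-2.000 - (-3)·-0.909) / (10) = -0.673
Iteration 2:
  x1 = (-9 - (-3)·-0.909 - (-2)·-0.673) / (8) = -1.634
  x2 = (-8 - (3)·-1.634 - (-4)·-0.673) / (11) = -0.526
  x3 = (2 - (-3)·-1.634 - (-3)·-0.526) / (10) = -0.448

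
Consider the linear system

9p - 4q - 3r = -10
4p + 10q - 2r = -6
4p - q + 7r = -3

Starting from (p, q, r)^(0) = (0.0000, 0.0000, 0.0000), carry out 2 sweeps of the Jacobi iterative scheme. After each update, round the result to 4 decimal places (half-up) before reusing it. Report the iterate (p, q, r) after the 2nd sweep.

(-1.5206, -0.2413, 0.1206)

Iteration 1:
  p = (-10 - (-4)·0.0000 - (-3)·0.0000) / (9) = -1.1111
  q = (-6 - (4)·0.0000 - (-2)·0.0000) / (10) = -0.6000
  r = (-3 - (4)·0.0000 - (-1)·0.0000) / (7) = -0.4286
Iteration 2:
  p = (-10 - (-4)·-0.6000 - (-3)·-0.4286) / (9) = -1.5206
  q = (-6 - (4)·-1.1111 - (-2)·-0.4286) / (10) = -0.2413
  r = (-3 - (4)·-1.1111 - (-1)·-0.6000) / (7) = 0.1206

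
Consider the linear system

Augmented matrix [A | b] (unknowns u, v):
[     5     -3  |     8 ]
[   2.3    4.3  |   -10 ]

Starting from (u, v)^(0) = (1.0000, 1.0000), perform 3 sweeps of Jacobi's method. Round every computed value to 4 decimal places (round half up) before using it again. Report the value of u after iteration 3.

-0.5014

Iteration 1:
  u = (8 - (-3)·1.0000) / (5) = 2.2000
  v = (-10 - (2.3)·1.0000) / (4.3) = -2.8605
Iteration 2:
  u = (8 - (-3)·-2.8605) / (5) = -0.1163
  v = (-10 - (2.3)·2.2000) / (4.3) = -3.5023
Iteration 3:
  u = (8 - (-3)·-3.5023) / (5) = -0.5014
  v = (-10 - (2.3)·-0.1163) / (4.3) = -2.2634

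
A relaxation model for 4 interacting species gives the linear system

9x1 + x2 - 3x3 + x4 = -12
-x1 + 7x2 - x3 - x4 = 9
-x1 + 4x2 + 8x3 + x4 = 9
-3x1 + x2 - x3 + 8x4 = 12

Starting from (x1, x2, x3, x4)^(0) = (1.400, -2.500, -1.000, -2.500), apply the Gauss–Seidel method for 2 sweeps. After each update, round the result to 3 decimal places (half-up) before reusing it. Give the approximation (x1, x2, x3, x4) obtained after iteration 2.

(-1.200, 1.416, 0.126, 0.889)

Iteration 1:
  x1 = (-12 - (1)·-2.500 - (-3)·-1.000 - (1)·-2.500) / (9) = -1.111
  x2 = (9 - (-1)·-1.111 - (-1)·-1.000 - (-1)·-2.500) / (7) = 0.627
  x3 = (9 - (-1)·-1.111 - (4)·0.627 - (1)·-2.500) / (8) = 0.985
  x4 = (12 - (-3)·-1.111 - (1)·0.627 - (-1)·0.985) / (8) = 1.128
Iteration 2:
  x1 = (-12 - (1)·0.627 - (-3)·0.985 - (1)·1.128) / (9) = -1.200
  x2 = (9 - (-1)·-1.200 - (-1)·0.985 - (-1)·1.128) / (7) = 1.416
  x3 = (9 - (-1)·-1.200 - (4)·1.416 - (1)·1.128) / (8) = 0.126
  x4 = (12 - (-3)·-1.200 - (1)·1.416 - (-1)·0.126) / (8) = 0.889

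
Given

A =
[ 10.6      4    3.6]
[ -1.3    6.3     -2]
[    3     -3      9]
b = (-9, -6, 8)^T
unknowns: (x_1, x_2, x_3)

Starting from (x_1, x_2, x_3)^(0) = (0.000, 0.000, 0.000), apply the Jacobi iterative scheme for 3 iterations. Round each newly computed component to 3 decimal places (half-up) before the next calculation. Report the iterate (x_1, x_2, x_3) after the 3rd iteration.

(-0.821, -0.844, 0.871)

Iteration 1:
  x_1 = (-9 - (4)·0.000 - (3.6)·0.000) / (10.6) = -0.849
  x_2 = (-6 - (-1.3)·0.000 - (-2)·0.000) / (6.3) = -0.952
  x_3 = (8 - (3)·0.000 - (-3)·0.000) / (9) = 0.889
Iteration 2:
  x_1 = (-9 - (4)·-0.952 - (3.6)·0.889) / (10.6) = -0.792
  x_2 = (-6 - (-1.3)·-0.849 - (-2)·0.889) / (6.3) = -0.845
  x_3 = (8 - (3)·-0.849 - (-3)·-0.952) / (9) = 0.855
Iteration 3:
  x_1 = (-9 - (4)·-0.845 - (3.6)·0.855) / (10.6) = -0.821
  x_2 = (-6 - (-1.3)·-0.792 - (-2)·0.855) / (6.3) = -0.844
  x_3 = (8 - (3)·-0.792 - (-3)·-0.845) / (9) = 0.871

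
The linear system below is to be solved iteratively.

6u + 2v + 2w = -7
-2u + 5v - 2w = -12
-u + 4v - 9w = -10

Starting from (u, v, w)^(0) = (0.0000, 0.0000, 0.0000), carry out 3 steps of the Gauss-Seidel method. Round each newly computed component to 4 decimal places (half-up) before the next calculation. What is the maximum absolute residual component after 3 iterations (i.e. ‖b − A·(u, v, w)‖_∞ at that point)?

0.0670

Iteration 1:
  u = (-7 - (2)·0.0000 - (2)·0.0000) / (6) = -1.1667
  v = (-12 - (-2)·-1.1667 - (-2)·0.0000) / (5) = -2.8667
  w = (-10 - (-1)·-1.1667 - (4)·-2.8667) / (-9) = -0.0333
Iteration 2:
  u = (-7 - (2)·-2.8667 - (2)·-0.0333) / (6) = -0.2000
  v = (-12 - (-2)·-0.2000 - (-2)·-0.0333) / (5) = -2.4933
  w = (-10 - (-1)·-0.2000 - (4)·-2.4933) / (-9) = 0.0252
Iteration 3:
  u = (-7 - (2)·-2.4933 - (2)·0.0252) / (6) = -0.3440
  v = (-12 - (-2)·-0.3440 - (-2)·0.0252) / (5) = -2.5275
  w = (-10 - (-1)·-0.3440 - (4)·-2.5275) / (-9) = 0.0260
Residual b − A·x = (0.0670, 0.0015, 0.0000); ∞-norm = 0.0670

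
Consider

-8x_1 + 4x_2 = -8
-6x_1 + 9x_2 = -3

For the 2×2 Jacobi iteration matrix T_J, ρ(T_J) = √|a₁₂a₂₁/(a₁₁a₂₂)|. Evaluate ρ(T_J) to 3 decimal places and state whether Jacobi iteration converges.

a₁₂a₂₁/(a₁₁a₂₂) = (4)·(-6) / ((-8)·(9)) = 0.333333
ρ = √|0.333333| = √0.333333 = 0.577
ρ < 1, so Jacobi converges

0.577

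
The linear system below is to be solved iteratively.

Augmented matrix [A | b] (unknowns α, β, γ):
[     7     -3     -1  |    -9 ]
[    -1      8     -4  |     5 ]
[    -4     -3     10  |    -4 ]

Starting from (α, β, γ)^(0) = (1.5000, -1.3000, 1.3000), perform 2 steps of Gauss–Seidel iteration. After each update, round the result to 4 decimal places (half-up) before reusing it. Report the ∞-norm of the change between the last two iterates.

0.9309

Iteration 1:
  α = (-9 - (-3)·-1.3000 - (-1)·1.3000) / (7) = -1.6571
  β = (5 - (-1)·-1.6571 - (-4)·1.3000) / (8) = 1.0679
  γ = (-4 - (-4)·-1.6571 - (-3)·1.0679) / (10) = -0.7425
Iteration 2:
  α = (-9 - (-3)·1.0679 - (-1)·-0.7425) / (7) = -0.9341
  β = (5 - (-1)·-0.9341 - (-4)·-0.7425) / (8) = 0.1370
  γ = (-4 - (-4)·-0.9341 - (-3)·0.1370) / (10) = -0.7325
Change: (0.7230, -0.9309, 0.0100) → max |·| = 0.9309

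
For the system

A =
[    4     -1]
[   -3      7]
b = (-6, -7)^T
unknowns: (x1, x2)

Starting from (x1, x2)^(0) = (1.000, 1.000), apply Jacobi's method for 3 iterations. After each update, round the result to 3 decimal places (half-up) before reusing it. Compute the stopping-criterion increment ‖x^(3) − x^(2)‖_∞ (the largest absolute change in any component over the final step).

0.241

Iteration 1:
  x1 = (-6 - (-1)·1.000) / (4) = -1.250
  x2 = (-7 - (-3)·1.000) / (7) = -0.571
Iteration 2:
  x1 = (-6 - (-1)·-0.571) / (4) = -1.643
  x2 = (-7 - (-3)·-1.250) / (7) = -1.536
Iteration 3:
  x1 = (-6 - (-1)·-1.536) / (4) = -1.884
  x2 = (-7 - (-3)·-1.643) / (7) = -1.704
Change: (-0.241, -0.168) → max |·| = 0.241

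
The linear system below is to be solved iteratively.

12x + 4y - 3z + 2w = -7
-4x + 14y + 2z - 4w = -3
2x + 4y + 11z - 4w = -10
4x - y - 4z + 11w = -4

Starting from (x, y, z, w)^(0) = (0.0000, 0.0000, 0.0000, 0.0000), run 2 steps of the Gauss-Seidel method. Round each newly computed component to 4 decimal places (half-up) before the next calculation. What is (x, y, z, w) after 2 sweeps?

(-0.5512, -0.3991, -0.8193, -0.4974)

Iteration 1:
  x = (-7 - (4)·0.0000 - (-3)·0.0000 - (2)·0.0000) / (12) = -0.5833
  y = (-3 - (-4)·-0.5833 - (2)·0.0000 - (-4)·0.0000) / (14) = -0.3809
  z = (-10 - (2)·-0.5833 - (4)·-0.3809 - (-4)·0.0000) / (11) = -0.6645
  w = (-4 - (4)·-0.5833 - (-1)·-0.3809 - (-4)·-0.6645) / (11) = -0.4278
Iteration 2:
  x = (-7 - (4)·-0.3809 - (-3)·-0.6645 - (2)·-0.4278) / (12) = -0.5512
  y = (-3 - (-4)·-0.5512 - (2)·-0.6645 - (-4)·-0.4278) / (14) = -0.3991
  z = (-10 - (2)·-0.5512 - (4)·-0.3991 - (-4)·-0.4278) / (11) = -0.8193
  w = (-4 - (4)·-0.5512 - (-1)·-0.3991 - (-4)·-0.8193) / (11) = -0.4974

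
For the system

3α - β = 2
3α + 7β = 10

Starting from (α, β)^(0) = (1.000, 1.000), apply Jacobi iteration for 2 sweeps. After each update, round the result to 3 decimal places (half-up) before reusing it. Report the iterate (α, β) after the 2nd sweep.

(1.000, 1.000)

Iteration 1:
  α = (2 - (-1)·1.000) / (3) = 1.000
  β = (10 - (3)·1.000) / (7) = 1.000
Iteration 2:
  α = (2 - (-1)·1.000) / (3) = 1.000
  β = (10 - (3)·1.000) / (7) = 1.000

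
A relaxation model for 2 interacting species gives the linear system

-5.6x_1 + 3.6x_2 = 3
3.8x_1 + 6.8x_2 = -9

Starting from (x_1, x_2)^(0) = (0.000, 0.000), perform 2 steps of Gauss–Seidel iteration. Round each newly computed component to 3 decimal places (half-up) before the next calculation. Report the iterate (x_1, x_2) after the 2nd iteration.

Iteration 1:
  x_1 = (3 - (3.6)·0.000) / (-5.6) = -0.536
  x_2 = (-9 - (3.8)·-0.536) / (6.8) = -1.024
Iteration 2:
  x_1 = (3 - (3.6)·-1.024) / (-5.6) = -1.194
  x_2 = (-9 - (3.8)·-1.194) / (6.8) = -0.656

(-1.194, -0.656)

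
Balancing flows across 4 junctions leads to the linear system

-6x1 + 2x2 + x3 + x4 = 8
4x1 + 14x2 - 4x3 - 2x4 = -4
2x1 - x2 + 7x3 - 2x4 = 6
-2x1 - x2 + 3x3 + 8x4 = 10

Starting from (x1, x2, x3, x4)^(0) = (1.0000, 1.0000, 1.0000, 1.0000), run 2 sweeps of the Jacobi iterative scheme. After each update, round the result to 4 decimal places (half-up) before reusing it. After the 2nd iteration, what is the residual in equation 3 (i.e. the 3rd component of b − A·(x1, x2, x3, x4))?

Iteration 1:
  x1 = (8 - (2)·1.0000 - (1)·1.0000 - (1)·1.0000) / (-6) = -0.6667
  x2 = (-4 - (4)·1.0000 - (-4)·1.0000 - (-2)·1.0000) / (14) = -0.1429
  x3 = (6 - (2)·1.0000 - (-1)·1.0000 - (-2)·1.0000) / (7) = 1.0000
  x4 = (10 - (-2)·1.0000 - (-1)·1.0000 - (3)·1.0000) / (8) = 1.2500
Iteration 2:
  x1 = (8 - (2)·-0.1429 - (1)·1.0000 - (1)·1.2500) / (-6) = -1.0060
  x2 = (-4 - (4)·-0.6667 - (-4)·1.0000 - (-2)·1.2500) / (14) = 0.3691
  x3 = (6 - (2)·-0.6667 - (-1)·-0.1429 - (-2)·1.2500) / (7) = 1.3844
  x4 = (10 - (-2)·-0.6667 - (-1)·-0.1429 - (3)·1.0000) / (8) = 0.6905
Residual b − A·x = (-0.8491, 1.7752, 0.0713, -1.3201)

0.0713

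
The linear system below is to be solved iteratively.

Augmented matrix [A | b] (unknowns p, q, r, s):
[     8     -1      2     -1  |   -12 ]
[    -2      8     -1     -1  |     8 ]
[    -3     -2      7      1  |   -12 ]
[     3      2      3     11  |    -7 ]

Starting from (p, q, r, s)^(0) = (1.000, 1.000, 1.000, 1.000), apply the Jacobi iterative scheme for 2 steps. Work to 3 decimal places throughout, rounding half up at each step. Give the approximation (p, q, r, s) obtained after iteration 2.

Iteration 1:
  p = (-12 - (-1)·1.000 - (2)·1.000 - (-1)·1.000) / (8) = -1.500
  q = (8 - (-2)·1.000 - (-1)·1.000 - (-1)·1.000) / (8) = 1.500
  r = (-12 - (-3)·1.000 - (-2)·1.000 - (1)·1.000) / (7) = -1.143
  s = (-7 - (3)·1.000 - (2)·1.000 - (3)·1.000) / (11) = -1.364
Iteration 2:
  p = (-12 - (-1)·1.500 - (2)·-1.143 - (-1)·-1.364) / (8) = -1.197
  q = (8 - (-2)·-1.500 - (-1)·-1.143 - (-1)·-1.364) / (8) = 0.312
  r = (-12 - (-3)·-1.500 - (-2)·1.500 - (1)·-1.364) / (7) = -1.734
  s = (-7 - (3)·-1.500 - (2)·1.500 - (3)·-1.143) / (11) = -0.188

(-1.197, 0.312, -1.734, -0.188)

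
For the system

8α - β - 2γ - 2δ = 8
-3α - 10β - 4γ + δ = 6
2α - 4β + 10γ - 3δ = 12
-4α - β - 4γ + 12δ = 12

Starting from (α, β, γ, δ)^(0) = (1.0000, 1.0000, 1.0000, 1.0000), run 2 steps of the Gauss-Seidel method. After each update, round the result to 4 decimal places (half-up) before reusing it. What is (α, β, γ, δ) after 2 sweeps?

(1.3897, -1.1016, 0.9712, 1.6952)

Iteration 1:
  α = (8 - (-1)·1.0000 - (-2)·1.0000 - (-2)·1.0000) / (8) = 1.6250
  β = (6 - (-3)·1.6250 - (-4)·1.0000 - (1)·1.0000) / (-10) = -1.3875
  γ = (12 - (2)·1.6250 - (-4)·-1.3875 - (-3)·1.0000) / (10) = 0.6200
  δ = (12 - (-4)·1.6250 - (-1)·-1.3875 - (-4)·0.6200) / (12) = 1.6327
Iteration 2:
  α = (8 - (-1)·-1.3875 - (-2)·0.6200 - (-2)·1.6327) / (8) = 1.3897
  β = (6 - (-3)·1.3897 - (-4)·0.6200 - (1)·1.6327) / (-10) = -1.1016
  γ = (12 - (2)·1.3897 - (-4)·-1.1016 - (-3)·1.6327) / (10) = 0.9712
  δ = (12 - (-4)·1.3897 - (-1)·-1.1016 - (-4)·0.9712) / (12) = 1.6952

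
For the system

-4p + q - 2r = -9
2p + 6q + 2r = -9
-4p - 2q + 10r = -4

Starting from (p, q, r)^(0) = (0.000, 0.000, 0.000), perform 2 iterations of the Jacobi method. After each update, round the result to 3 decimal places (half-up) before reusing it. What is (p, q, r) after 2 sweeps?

(2.075, -2.117, 0.200)

Iteration 1:
  p = (-9 - (1)·0.000 - (-2)·0.000) / (-4) = 2.250
  q = (-9 - (2)·0.000 - (2)·0.000) / (6) = -1.500
  r = (-4 - (-4)·0.000 - (-2)·0.000) / (10) = -0.400
Iteration 2:
  p = (-9 - (1)·-1.500 - (-2)·-0.400) / (-4) = 2.075
  q = (-9 - (2)·2.250 - (2)·-0.400) / (6) = -2.117
  r = (-4 - (-4)·2.250 - (-2)·-1.500) / (10) = 0.200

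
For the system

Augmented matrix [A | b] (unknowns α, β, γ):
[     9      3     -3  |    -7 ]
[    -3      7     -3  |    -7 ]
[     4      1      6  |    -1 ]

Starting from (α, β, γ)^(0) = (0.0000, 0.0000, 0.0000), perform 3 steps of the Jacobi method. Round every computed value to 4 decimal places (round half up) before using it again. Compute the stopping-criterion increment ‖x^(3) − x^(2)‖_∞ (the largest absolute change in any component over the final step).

0.4127

Iteration 1:
  α = (-7 - (3)·0.0000 - (-3)·0.0000) / (9) = -0.7778
  β = (-7 - (-3)·0.0000 - (-3)·0.0000) / (7) = -1.0000
  γ = (-1 - (4)·0.0000 - (1)·0.0000) / (6) = -0.1667
Iteration 2:
  α = (-7 - (3)·-1.0000 - (-3)·-0.1667) / (9) = -0.5000
  β = (-7 - (-3)·-0.7778 - (-3)·-0.1667) / (7) = -1.4048
  γ = (-1 - (4)·-0.7778 - (1)·-1.0000) / (6) = 0.5185
Iteration 3:
  α = (-7 - (3)·-1.4048 - (-3)·0.5185) / (9) = -0.1367
  β = (-7 - (-3)·-0.5000 - (-3)·0.5185) / (7) = -0.9921
  γ = (-1 - (4)·-0.5000 - (1)·-1.4048) / (6) = 0.4008
Change: (0.3633, 0.4127, -0.1177) → max |·| = 0.4127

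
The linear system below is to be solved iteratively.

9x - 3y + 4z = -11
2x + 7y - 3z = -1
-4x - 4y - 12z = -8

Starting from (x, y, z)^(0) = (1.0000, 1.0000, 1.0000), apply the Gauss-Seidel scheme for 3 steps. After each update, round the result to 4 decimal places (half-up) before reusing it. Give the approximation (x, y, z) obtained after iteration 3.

Iteration 1:
  x = (-11 - (-3)·1.0000 - (4)·1.0000) / (9) = -1.3333
  y = (-1 - (2)·-1.3333 - (-3)·1.0000) / (7) = 0.6667
  z = (-8 - (-4)·-1.3333 - (-4)·0.6667) / (-12) = 0.8889
Iteration 2:
  x = (-11 - (-3)·0.6667 - (4)·0.8889) / (9) = -1.3951
  y = (-1 - (2)·-1.3951 - (-3)·0.8889) / (7) = 0.6367
  z = (-8 - (-4)·-1.3951 - (-4)·0.6367) / (-12) = 0.9195
Iteration 3:
  x = (-11 - (-3)·0.6367 - (4)·0.9195) / (9) = -1.4187
  y = (-1 - (2)·-1.4187 - (-3)·0.9195) / (7) = 0.6566
  z = (-8 - (-4)·-1.4187 - (-4)·0.6566) / (-12) = 0.9207

(-1.4187, 0.6566, 0.9207)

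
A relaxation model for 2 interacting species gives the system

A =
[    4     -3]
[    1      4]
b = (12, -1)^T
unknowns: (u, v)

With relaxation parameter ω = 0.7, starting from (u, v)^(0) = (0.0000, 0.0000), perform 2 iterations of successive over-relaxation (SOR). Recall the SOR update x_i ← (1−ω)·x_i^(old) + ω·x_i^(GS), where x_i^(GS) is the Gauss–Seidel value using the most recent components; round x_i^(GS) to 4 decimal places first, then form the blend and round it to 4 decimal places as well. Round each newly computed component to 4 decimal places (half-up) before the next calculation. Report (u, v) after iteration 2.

Iteration 1:
  u: GS value = (12 - (-3)·0.0000) / (4) = 3.0000;  u ← (1−ω)·0.0000 + ω·3.0000 = 2.1000
  v: GS value = (-1 - (1)·2.1000) / (4) = -0.7750;  v ← (1−ω)·0.0000 + ω·-0.7750 = -0.5425
Iteration 2:
  u: GS value = (12 - (-3)·-0.5425) / (4) = 2.5931;  u ← (1−ω)·2.1000 + ω·2.5931 = 2.4452
  v: GS value = (-1 - (1)·2.4452) / (4) = -0.8613;  v ← (1−ω)·-0.5425 + ω·-0.8613 = -0.7657

(2.4452, -0.7657)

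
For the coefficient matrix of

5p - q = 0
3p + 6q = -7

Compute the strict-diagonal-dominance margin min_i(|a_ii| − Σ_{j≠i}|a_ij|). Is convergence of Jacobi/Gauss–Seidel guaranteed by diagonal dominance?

row 1: |5| − (1) = 4
row 2: |6| − (3) = 3
minimum over rows = 3 → strictly diagonally dominant (convergence guaranteed)

3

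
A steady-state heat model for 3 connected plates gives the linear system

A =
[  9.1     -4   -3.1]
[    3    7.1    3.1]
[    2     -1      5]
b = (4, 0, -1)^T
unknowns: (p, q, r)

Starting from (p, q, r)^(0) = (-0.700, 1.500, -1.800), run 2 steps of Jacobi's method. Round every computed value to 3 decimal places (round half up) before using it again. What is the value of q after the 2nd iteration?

Iteration 1:
  p = (4 - (-4)·1.500 - (-3.1)·-1.800) / (9.1) = 0.486
  q = (0 - (3)·-0.700 - (3.1)·-1.800) / (7.1) = 1.082
  r = (-1 - (2)·-0.700 - (-1)·1.500) / (5) = 0.380
Iteration 2:
  p = (4 - (-4)·1.082 - (-3.1)·0.380) / (9.1) = 1.045
  q = (0 - (3)·0.486 - (3.1)·0.380) / (7.1) = -0.371
  r = (-1 - (2)·0.486 - (-1)·1.082) / (5) = -0.178

-0.371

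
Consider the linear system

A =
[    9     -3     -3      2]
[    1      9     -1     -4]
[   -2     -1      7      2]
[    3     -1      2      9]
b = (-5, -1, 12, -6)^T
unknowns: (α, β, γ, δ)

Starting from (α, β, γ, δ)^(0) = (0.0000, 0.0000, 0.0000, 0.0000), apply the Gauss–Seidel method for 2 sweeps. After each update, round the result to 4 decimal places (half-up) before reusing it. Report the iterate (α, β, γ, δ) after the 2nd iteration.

(0.1288, -0.3227, 1.9424, -1.1771)

Iteration 1:
  α = (-5 - (-3)·0.0000 - (-3)·0.0000 - (2)·0.0000) / (9) = -0.5556
  β = (-1 - (1)·-0.5556 - (-1)·0.0000 - (-4)·0.0000) / (9) = -0.0494
  γ = (12 - (-2)·-0.5556 - (-1)·-0.0494 - (2)·0.0000) / (7) = 1.5485
  δ = (-6 - (3)·-0.5556 - (-1)·-0.0494 - (2)·1.5485) / (9) = -0.8311
Iteration 2:
  α = (-5 - (-3)·-0.0494 - (-3)·1.5485 - (2)·-0.8311) / (9) = 0.1288
  β = (-1 - (1)·0.1288 - (-1)·1.5485 - (-4)·-0.8311) / (9) = -0.3227
  γ = (12 - (-2)·0.1288 - (-1)·-0.3227 - (2)·-0.8311) / (7) = 1.9424
  δ = (-6 - (3)·0.1288 - (-1)·-0.3227 - (2)·1.9424) / (9) = -1.1771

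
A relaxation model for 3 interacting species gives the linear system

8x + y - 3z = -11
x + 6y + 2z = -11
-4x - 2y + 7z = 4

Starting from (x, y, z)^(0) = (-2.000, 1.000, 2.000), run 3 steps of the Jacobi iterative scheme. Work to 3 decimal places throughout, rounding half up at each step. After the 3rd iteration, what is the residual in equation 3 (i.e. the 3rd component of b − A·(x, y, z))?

-0.287

Iteration 1:
  x = (-11 - (1)·1.000 - (-3)·2.000) / (8) = -0.750
  y = (-11 - (1)·-2.000 - (2)·2.000) / (6) = -2.167
  z = (4 - (-4)·-2.000 - (-2)·1.000) / (7) = -0.286
Iteration 2:
  x = (-11 - (1)·-2.167 - (-3)·-0.286) / (8) = -1.211
  y = (-11 - (1)·-0.750 - (2)·-0.286) / (6) = -1.613
  z = (4 - (-4)·-0.750 - (-2)·-2.167) / (7) = -0.476
Iteration 3:
  x = (-11 - (1)·-1.613 - (-3)·-0.476) / (8) = -1.352
  y = (-11 - (1)·-1.211 - (2)·-0.476) / (6) = -1.473
  z = (4 - (-4)·-1.211 - (-2)·-1.613) / (7) = -0.581
Residual b − A·x = (-0.454, 0.352, -0.287)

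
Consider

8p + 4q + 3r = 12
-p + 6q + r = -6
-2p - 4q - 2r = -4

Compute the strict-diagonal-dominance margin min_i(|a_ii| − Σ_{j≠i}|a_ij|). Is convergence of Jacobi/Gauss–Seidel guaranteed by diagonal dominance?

row 1: |8| − (4+3) = 1
row 2: |6| − (1+1) = 4
row 3: |-2| − (2+4) = -4
minimum over rows = -4 → not strictly diagonally dominant

-4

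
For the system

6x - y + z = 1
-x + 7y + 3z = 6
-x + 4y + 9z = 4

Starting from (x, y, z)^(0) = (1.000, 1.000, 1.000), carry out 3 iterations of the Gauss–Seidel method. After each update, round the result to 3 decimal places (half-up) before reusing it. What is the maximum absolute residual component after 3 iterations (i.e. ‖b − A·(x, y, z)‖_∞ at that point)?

0.094

Iteration 1:
  x = (1 - (-1)·1.000 - (1)·1.000) / (6) = 0.167
  y = (6 - (-1)·0.167 - (3)·1.000) / (7) = 0.452
  z = (4 - (-1)·0.167 - (4)·0.452) / (9) = 0.262
Iteration 2:
  x = (1 - (-1)·0.452 - (1)·0.262) / (6) = 0.198
  y = (6 - (-1)·0.198 - (3)·0.262) / (7) = 0.773
  z = (4 - (-1)·0.198 - (4)·0.773) / (9) = 0.123
Iteration 3:
  x = (1 - (-1)·0.773 - (1)·0.123) / (6) = 0.275
  y = (6 - (-1)·0.275 - (3)·0.123) / (7) = 0.844
  z = (4 - (-1)·0.275 - (4)·0.844) / (9) = 0.100
Residual b − A·x = (0.094, 0.067, -0.001); ∞-norm = 0.094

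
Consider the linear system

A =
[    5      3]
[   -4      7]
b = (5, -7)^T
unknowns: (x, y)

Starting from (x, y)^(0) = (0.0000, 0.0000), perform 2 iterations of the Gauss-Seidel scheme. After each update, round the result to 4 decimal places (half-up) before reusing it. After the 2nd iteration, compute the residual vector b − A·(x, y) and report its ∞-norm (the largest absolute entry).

Iteration 1:
  x = (5 - (3)·0.0000) / (5) = 1.0000
  y = (-7 - (-4)·1.0000) / (7) = -0.4286
Iteration 2:
  x = (5 - (3)·-0.4286) / (5) = 1.2572
  y = (-7 - (-4)·1.2572) / (7) = -0.2816
Residual b − A·x = (-0.4412, 0.0000); ∞-norm = 0.4412

0.4412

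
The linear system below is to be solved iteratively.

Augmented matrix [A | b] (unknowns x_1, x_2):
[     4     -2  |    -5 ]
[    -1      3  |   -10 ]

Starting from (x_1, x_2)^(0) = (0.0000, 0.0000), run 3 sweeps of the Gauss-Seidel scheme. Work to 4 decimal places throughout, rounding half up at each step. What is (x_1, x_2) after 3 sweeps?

(-3.4375, -4.4792)

Iteration 1:
  x_1 = (-5 - (-2)·0.0000) / (4) = -1.2500
  x_2 = (-10 - (-1)·-1.2500) / (3) = -3.7500
Iteration 2:
  x_1 = (-5 - (-2)·-3.7500) / (4) = -3.1250
  x_2 = (-10 - (-1)·-3.1250) / (3) = -4.3750
Iteration 3:
  x_1 = (-5 - (-2)·-4.3750) / (4) = -3.4375
  x_2 = (-10 - (-1)·-3.4375) / (3) = -4.4792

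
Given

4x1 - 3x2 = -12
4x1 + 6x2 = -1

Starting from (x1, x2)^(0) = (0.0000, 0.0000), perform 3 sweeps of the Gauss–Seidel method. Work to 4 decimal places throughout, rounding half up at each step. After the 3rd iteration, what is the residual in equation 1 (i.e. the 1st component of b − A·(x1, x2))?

Iteration 1:
  x1 = (-12 - (-3)·0.0000) / (4) = -3.0000
  x2 = (-1 - (4)·-3.0000) / (6) = 1.8333
Iteration 2:
  x1 = (-12 - (-3)·1.8333) / (4) = -1.6250
  x2 = (-1 - (4)·-1.6250) / (6) = 0.9167
Iteration 3:
  x1 = (-12 - (-3)·0.9167) / (4) = -2.3125
  x2 = (-1 - (4)·-2.3125) / (6) = 1.3750
Residual b − A·x = (1.3750, 0.0000)

1.3750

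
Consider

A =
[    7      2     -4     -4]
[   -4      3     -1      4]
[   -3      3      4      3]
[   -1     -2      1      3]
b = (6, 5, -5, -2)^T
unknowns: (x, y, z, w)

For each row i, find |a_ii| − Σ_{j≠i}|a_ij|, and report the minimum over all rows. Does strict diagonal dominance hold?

row 1: |7| − (2+4+4) = -3
row 2: |3| − (4+1+4) = -6
row 3: |4| − (3+3+3) = -5
row 4: |3| − (1+2+1) = -1
minimum over rows = -6 → not strictly diagonally dominant

-6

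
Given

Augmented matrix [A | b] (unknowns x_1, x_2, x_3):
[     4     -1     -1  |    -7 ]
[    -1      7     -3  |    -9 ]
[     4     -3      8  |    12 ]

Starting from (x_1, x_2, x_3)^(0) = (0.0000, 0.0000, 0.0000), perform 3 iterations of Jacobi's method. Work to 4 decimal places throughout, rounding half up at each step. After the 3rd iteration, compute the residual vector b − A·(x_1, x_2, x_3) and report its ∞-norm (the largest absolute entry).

Iteration 1:
  x_1 = (-7 - (-1)·0.0000 - (-1)·0.0000) / (4) = -1.7500
  x_2 = (-9 - (-1)·0.0000 - (-3)·0.0000) / (7) = -1.2857
  x_3 = (12 - (4)·0.0000 - (-3)·0.0000) / (8) = 1.5000
Iteration 2:
  x_1 = (-7 - (-1)·-1.2857 - (-1)·1.5000) / (4) = -1.6964
  x_2 = (-9 - (-1)·-1.7500 - (-3)·1.5000) / (7) = -0.8929
  x_3 = (12 - (4)·-1.7500 - (-3)·-1.2857) / (8) = 1.8929
Iteration 3:
  x_1 = (-7 - (-1)·-0.8929 - (-1)·1.8929) / (4) = -1.5000
  x_2 = (-9 - (-1)·-1.6964 - (-3)·1.8929) / (7) = -0.7168
  x_3 = (12 - (4)·-1.6964 - (-3)·-0.8929) / (8) = 2.0134
Residual b − A·x = (0.2966, 0.5578, -0.2576); ∞-norm = 0.5578

0.5578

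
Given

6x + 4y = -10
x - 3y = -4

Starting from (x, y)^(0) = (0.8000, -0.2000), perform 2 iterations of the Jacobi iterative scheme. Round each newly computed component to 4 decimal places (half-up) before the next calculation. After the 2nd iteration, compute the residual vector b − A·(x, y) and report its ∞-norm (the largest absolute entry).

3.1110

Iteration 1:
  x = (-10 - (4)·-0.2000) / (6) = -1.5333
  y = (-4 - (1)·0.8000) / (-3) = 1.6000
Iteration 2:
  x = (-10 - (4)·1.6000) / (6) = -2.7333
  y = (-4 - (1)·-1.5333) / (-3) = 0.8222
Residual b − A·x = (3.1110, 1.1999); ∞-norm = 3.1110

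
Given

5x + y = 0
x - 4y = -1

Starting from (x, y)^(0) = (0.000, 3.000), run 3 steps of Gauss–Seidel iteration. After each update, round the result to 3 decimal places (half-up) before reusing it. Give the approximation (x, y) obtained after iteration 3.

Iteration 1:
  x = (0 - (1)·3.000) / (5) = -0.600
  y = (-1 - (1)·-0.600) / (-4) = 0.100
Iteration 2:
  x = (0 - (1)·0.100) / (5) = -0.020
  y = (-1 - (1)·-0.020) / (-4) = 0.245
Iteration 3:
  x = (0 - (1)·0.245) / (5) = -0.049
  y = (-1 - (1)·-0.049) / (-4) = 0.238

(-0.049, 0.238)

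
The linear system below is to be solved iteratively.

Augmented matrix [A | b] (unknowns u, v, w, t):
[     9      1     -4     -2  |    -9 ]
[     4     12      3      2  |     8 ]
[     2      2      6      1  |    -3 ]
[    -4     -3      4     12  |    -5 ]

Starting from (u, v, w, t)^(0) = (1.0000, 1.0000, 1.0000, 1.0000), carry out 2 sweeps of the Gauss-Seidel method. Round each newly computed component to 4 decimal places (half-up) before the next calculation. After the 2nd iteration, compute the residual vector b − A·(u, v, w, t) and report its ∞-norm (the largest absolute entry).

0.3946

Iteration 1:
  u = (-9 - (1)·1.0000 - (-4)·1.0000 - (-2)·1.0000) / (9) = -0.4444
  v = (8 - (4)·-0.4444 - (3)·1.0000 - (2)·1.0000) / (12) = 0.3981
  w = (-3 - (2)·-0.4444 - (2)·0.3981 - (1)·1.0000) / (6) = -0.6512
  t = (-5 - (-4)·-0.4444 - (-3)·0.3981 - (4)·-0.6512) / (12) = -0.2482
Iteration 2:
  u = (-9 - (1)·0.3981 - (-4)·-0.6512 - (-2)·-0.2482) / (9) = -1.3888
  v = (8 - (4)·-1.3888 - (3)·-0.6512 - (2)·-0.2482) / (12) = 1.3338
  w = (-3 - (2)·-1.3888 - (2)·1.3338 - (1)·-0.2482) / (6) = -0.4403
  t = (-5 - (-4)·-1.3888 - (-3)·1.3338 - (4)·-0.4403) / (12) = -0.3994
Residual b − A·x = (-0.3946, -0.3307, 0.1512, 0.0002); ∞-norm = 0.3946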